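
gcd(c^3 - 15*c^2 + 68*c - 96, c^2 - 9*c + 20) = c - 4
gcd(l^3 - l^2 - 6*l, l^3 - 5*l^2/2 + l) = l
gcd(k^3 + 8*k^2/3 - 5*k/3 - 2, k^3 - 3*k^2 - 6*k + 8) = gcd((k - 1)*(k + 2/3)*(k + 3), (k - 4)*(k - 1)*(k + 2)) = k - 1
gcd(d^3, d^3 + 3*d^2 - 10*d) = d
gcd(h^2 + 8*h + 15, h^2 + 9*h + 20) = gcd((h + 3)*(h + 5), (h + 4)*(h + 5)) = h + 5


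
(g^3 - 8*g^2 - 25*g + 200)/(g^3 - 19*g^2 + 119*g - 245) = (g^2 - 3*g - 40)/(g^2 - 14*g + 49)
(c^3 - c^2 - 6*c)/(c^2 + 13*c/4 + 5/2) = 4*c*(c - 3)/(4*c + 5)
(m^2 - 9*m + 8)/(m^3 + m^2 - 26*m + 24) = (m - 8)/(m^2 + 2*m - 24)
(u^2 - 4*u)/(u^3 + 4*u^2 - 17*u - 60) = u/(u^2 + 8*u + 15)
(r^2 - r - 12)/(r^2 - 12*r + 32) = (r + 3)/(r - 8)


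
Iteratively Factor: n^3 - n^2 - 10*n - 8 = (n + 1)*(n^2 - 2*n - 8) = (n + 1)*(n + 2)*(n - 4)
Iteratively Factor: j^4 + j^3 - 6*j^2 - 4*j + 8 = (j + 2)*(j^3 - j^2 - 4*j + 4) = (j - 2)*(j + 2)*(j^2 + j - 2) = (j - 2)*(j + 2)^2*(j - 1)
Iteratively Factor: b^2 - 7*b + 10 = (b - 5)*(b - 2)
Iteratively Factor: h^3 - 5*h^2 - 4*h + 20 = (h - 2)*(h^2 - 3*h - 10) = (h - 5)*(h - 2)*(h + 2)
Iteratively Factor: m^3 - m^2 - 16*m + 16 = (m - 1)*(m^2 - 16) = (m - 4)*(m - 1)*(m + 4)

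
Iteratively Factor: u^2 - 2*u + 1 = (u - 1)*(u - 1)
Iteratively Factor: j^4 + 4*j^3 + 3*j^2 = (j)*(j^3 + 4*j^2 + 3*j) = j^2*(j^2 + 4*j + 3) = j^2*(j + 1)*(j + 3)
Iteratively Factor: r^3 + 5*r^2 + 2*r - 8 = (r + 2)*(r^2 + 3*r - 4) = (r + 2)*(r + 4)*(r - 1)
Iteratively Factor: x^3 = (x)*(x^2) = x^2*(x)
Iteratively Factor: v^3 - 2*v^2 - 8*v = (v + 2)*(v^2 - 4*v) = (v - 4)*(v + 2)*(v)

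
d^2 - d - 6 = (d - 3)*(d + 2)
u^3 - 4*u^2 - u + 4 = (u - 4)*(u - 1)*(u + 1)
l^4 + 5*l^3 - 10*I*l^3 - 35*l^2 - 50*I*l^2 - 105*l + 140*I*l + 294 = (l - 2)*(l + 7)*(l - 7*I)*(l - 3*I)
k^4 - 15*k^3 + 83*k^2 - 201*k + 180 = (k - 5)*(k - 4)*(k - 3)^2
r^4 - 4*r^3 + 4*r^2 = r^2*(r - 2)^2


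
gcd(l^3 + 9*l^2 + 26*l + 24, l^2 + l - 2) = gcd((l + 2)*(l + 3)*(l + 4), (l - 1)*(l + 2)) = l + 2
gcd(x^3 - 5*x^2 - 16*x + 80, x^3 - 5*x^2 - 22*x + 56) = x + 4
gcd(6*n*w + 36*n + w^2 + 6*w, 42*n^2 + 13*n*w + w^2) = 6*n + w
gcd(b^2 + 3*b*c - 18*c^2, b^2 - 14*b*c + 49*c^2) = 1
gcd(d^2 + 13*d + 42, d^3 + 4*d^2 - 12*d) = d + 6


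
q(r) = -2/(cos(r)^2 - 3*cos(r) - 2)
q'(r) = -2*(2*sin(r)*cos(r) - 3*sin(r))/(cos(r)^2 - 3*cos(r) - 2)^2 = 2*(3 - 2*cos(r))*sin(r)/(sin(r)^2 + 3*cos(r) + 1)^2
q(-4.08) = -16.31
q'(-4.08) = 448.95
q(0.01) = 0.50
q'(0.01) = 0.00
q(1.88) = 2.01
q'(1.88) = 6.95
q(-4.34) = 2.58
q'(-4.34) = 11.53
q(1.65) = 1.14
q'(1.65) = 2.04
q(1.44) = 0.84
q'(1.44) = 0.96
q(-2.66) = -1.38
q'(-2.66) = -2.12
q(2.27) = -5.80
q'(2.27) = 55.12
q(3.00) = -1.03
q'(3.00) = 0.37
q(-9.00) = -1.28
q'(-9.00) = -1.63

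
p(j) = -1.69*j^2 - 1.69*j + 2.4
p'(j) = -3.38*j - 1.69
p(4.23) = -34.99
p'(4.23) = -15.99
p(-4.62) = -25.86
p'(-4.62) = 13.93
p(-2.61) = -4.70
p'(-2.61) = 7.13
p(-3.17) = -9.23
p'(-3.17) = 9.02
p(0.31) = 1.71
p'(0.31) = -2.74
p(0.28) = 1.79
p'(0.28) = -2.64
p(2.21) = -9.59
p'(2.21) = -9.16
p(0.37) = 1.54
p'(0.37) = -2.94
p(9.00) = -149.70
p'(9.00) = -32.11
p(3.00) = -17.88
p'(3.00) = -11.83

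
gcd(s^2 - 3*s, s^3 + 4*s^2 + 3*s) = s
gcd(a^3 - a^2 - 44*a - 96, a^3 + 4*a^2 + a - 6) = a + 3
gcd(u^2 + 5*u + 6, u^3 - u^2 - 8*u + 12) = u + 3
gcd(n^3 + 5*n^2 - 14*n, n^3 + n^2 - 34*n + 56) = n^2 + 5*n - 14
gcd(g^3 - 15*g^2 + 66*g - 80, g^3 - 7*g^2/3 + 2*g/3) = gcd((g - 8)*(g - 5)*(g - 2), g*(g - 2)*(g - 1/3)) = g - 2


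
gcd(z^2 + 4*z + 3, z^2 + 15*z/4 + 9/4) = z + 3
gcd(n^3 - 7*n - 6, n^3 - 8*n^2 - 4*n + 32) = n + 2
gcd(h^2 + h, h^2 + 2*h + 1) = h + 1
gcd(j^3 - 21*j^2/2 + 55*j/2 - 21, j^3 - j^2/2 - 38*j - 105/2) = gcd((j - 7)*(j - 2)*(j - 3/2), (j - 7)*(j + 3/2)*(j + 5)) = j - 7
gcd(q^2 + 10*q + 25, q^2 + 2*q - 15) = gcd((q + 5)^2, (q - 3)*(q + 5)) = q + 5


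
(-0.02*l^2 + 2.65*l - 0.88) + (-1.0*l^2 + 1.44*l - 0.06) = -1.02*l^2 + 4.09*l - 0.94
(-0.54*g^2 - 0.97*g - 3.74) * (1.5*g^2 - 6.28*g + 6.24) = -0.81*g^4 + 1.9362*g^3 - 2.888*g^2 + 17.4344*g - 23.3376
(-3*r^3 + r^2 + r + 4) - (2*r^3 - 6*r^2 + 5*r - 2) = -5*r^3 + 7*r^2 - 4*r + 6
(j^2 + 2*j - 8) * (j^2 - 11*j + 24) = j^4 - 9*j^3 - 6*j^2 + 136*j - 192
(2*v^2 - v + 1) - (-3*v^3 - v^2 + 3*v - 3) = 3*v^3 + 3*v^2 - 4*v + 4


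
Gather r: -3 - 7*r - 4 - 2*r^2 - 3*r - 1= -2*r^2 - 10*r - 8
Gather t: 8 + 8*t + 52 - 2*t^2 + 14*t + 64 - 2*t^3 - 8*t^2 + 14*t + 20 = -2*t^3 - 10*t^2 + 36*t + 144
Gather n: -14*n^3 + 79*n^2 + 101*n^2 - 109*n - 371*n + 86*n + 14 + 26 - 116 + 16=-14*n^3 + 180*n^2 - 394*n - 60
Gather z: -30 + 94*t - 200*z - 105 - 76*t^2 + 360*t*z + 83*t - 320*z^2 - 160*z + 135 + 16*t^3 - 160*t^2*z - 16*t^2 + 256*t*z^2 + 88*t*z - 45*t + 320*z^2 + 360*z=16*t^3 - 92*t^2 + 256*t*z^2 + 132*t + z*(-160*t^2 + 448*t)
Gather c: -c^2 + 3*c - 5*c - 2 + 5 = -c^2 - 2*c + 3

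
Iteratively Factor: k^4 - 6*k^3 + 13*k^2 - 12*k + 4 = (k - 1)*(k^3 - 5*k^2 + 8*k - 4) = (k - 2)*(k - 1)*(k^2 - 3*k + 2) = (k - 2)^2*(k - 1)*(k - 1)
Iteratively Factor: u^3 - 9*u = (u + 3)*(u^2 - 3*u) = u*(u + 3)*(u - 3)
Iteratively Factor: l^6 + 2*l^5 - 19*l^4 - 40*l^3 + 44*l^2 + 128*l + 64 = (l - 4)*(l^5 + 6*l^4 + 5*l^3 - 20*l^2 - 36*l - 16) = (l - 4)*(l + 2)*(l^4 + 4*l^3 - 3*l^2 - 14*l - 8) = (l - 4)*(l + 1)*(l + 2)*(l^3 + 3*l^2 - 6*l - 8) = (l - 4)*(l + 1)*(l + 2)*(l + 4)*(l^2 - l - 2) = (l - 4)*(l + 1)^2*(l + 2)*(l + 4)*(l - 2)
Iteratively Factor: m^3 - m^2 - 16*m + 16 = (m + 4)*(m^2 - 5*m + 4) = (m - 4)*(m + 4)*(m - 1)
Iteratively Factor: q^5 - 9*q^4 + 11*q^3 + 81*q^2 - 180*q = (q - 5)*(q^4 - 4*q^3 - 9*q^2 + 36*q) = (q - 5)*(q - 3)*(q^3 - q^2 - 12*q) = (q - 5)*(q - 4)*(q - 3)*(q^2 + 3*q) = q*(q - 5)*(q - 4)*(q - 3)*(q + 3)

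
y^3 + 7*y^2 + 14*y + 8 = (y + 1)*(y + 2)*(y + 4)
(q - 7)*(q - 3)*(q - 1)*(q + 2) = q^4 - 9*q^3 + 9*q^2 + 41*q - 42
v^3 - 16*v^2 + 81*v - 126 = (v - 7)*(v - 6)*(v - 3)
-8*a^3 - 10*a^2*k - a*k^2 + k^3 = (-4*a + k)*(a + k)*(2*a + k)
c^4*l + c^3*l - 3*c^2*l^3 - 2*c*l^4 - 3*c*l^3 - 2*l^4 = (c - 2*l)*(c + l)^2*(c*l + l)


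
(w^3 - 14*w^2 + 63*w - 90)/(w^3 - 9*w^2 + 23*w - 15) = (w - 6)/(w - 1)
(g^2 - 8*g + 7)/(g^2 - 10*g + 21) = (g - 1)/(g - 3)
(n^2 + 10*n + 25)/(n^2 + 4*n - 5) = (n + 5)/(n - 1)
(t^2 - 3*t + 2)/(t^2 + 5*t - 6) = (t - 2)/(t + 6)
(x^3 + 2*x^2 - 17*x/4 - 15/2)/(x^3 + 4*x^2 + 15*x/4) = (x - 2)/x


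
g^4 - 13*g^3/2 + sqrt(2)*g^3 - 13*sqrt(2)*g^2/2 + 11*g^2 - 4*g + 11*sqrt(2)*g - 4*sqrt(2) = (g - 4)*(g - 2)*(g - 1/2)*(g + sqrt(2))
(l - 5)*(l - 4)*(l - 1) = l^3 - 10*l^2 + 29*l - 20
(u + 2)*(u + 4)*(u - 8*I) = u^3 + 6*u^2 - 8*I*u^2 + 8*u - 48*I*u - 64*I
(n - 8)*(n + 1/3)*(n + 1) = n^3 - 20*n^2/3 - 31*n/3 - 8/3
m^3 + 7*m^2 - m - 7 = (m - 1)*(m + 1)*(m + 7)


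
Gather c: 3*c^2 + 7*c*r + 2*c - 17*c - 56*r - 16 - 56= 3*c^2 + c*(7*r - 15) - 56*r - 72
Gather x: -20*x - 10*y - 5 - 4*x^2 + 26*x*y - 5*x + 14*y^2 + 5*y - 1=-4*x^2 + x*(26*y - 25) + 14*y^2 - 5*y - 6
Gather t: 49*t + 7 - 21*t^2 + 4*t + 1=-21*t^2 + 53*t + 8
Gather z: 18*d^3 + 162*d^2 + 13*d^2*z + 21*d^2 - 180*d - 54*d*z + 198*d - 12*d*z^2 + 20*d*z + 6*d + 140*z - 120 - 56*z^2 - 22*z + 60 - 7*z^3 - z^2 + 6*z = 18*d^3 + 183*d^2 + 24*d - 7*z^3 + z^2*(-12*d - 57) + z*(13*d^2 - 34*d + 124) - 60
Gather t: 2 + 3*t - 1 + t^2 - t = t^2 + 2*t + 1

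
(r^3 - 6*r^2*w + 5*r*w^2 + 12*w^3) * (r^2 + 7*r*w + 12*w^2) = r^5 + r^4*w - 25*r^3*w^2 - 25*r^2*w^3 + 144*r*w^4 + 144*w^5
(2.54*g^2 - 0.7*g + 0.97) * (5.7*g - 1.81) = 14.478*g^3 - 8.5874*g^2 + 6.796*g - 1.7557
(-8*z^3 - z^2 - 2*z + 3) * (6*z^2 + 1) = -48*z^5 - 6*z^4 - 20*z^3 + 17*z^2 - 2*z + 3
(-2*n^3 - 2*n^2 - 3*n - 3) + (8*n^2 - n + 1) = -2*n^3 + 6*n^2 - 4*n - 2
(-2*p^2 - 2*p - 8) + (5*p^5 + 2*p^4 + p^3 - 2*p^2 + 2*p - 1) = 5*p^5 + 2*p^4 + p^3 - 4*p^2 - 9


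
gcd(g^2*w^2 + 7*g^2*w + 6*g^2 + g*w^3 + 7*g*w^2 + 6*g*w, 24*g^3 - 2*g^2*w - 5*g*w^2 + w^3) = 1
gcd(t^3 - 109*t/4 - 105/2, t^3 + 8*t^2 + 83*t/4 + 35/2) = t^2 + 6*t + 35/4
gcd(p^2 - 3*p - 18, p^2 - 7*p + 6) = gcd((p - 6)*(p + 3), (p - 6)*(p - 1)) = p - 6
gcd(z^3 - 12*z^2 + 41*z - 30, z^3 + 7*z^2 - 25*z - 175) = z - 5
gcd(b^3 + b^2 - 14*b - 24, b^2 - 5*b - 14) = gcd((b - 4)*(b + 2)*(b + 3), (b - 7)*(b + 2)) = b + 2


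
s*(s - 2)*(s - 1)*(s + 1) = s^4 - 2*s^3 - s^2 + 2*s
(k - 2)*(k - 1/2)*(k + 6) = k^3 + 7*k^2/2 - 14*k + 6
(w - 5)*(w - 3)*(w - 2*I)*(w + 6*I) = w^4 - 8*w^3 + 4*I*w^3 + 27*w^2 - 32*I*w^2 - 96*w + 60*I*w + 180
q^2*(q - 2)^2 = q^4 - 4*q^3 + 4*q^2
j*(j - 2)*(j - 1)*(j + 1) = j^4 - 2*j^3 - j^2 + 2*j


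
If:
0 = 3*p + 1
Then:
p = -1/3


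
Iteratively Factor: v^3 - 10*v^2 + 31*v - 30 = (v - 3)*(v^2 - 7*v + 10) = (v - 3)*(v - 2)*(v - 5)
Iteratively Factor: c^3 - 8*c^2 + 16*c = (c - 4)*(c^2 - 4*c) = c*(c - 4)*(c - 4)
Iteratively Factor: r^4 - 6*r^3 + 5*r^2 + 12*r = (r - 3)*(r^3 - 3*r^2 - 4*r) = r*(r - 3)*(r^2 - 3*r - 4) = r*(r - 3)*(r + 1)*(r - 4)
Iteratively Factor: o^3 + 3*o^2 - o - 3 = (o - 1)*(o^2 + 4*o + 3) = (o - 1)*(o + 3)*(o + 1)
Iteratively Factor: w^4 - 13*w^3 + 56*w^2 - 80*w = (w)*(w^3 - 13*w^2 + 56*w - 80) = w*(w - 5)*(w^2 - 8*w + 16) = w*(w - 5)*(w - 4)*(w - 4)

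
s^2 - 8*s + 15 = (s - 5)*(s - 3)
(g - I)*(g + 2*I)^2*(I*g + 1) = I*g^4 - 2*g^3 + 3*I*g^2 - 4*g + 4*I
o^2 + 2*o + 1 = (o + 1)^2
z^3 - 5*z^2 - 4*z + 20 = (z - 5)*(z - 2)*(z + 2)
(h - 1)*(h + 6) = h^2 + 5*h - 6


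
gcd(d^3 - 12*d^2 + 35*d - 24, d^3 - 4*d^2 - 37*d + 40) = d^2 - 9*d + 8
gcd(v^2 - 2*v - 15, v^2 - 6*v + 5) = v - 5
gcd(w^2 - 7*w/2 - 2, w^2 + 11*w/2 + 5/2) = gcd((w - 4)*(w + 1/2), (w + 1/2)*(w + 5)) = w + 1/2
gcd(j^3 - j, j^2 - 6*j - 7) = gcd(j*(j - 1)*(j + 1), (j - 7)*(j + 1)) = j + 1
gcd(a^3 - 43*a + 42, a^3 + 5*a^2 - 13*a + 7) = a^2 + 6*a - 7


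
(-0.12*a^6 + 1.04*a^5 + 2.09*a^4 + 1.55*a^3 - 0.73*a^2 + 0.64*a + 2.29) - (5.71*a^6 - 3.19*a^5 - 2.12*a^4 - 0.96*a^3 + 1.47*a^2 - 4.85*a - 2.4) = -5.83*a^6 + 4.23*a^5 + 4.21*a^4 + 2.51*a^3 - 2.2*a^2 + 5.49*a + 4.69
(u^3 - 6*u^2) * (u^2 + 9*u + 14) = u^5 + 3*u^4 - 40*u^3 - 84*u^2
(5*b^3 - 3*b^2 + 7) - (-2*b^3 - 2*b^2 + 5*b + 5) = 7*b^3 - b^2 - 5*b + 2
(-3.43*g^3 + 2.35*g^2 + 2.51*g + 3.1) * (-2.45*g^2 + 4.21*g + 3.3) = 8.4035*g^5 - 20.1978*g^4 - 7.575*g^3 + 10.7271*g^2 + 21.334*g + 10.23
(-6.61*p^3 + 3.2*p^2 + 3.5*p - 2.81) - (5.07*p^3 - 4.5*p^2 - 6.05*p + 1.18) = -11.68*p^3 + 7.7*p^2 + 9.55*p - 3.99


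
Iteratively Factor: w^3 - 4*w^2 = (w)*(w^2 - 4*w) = w*(w - 4)*(w)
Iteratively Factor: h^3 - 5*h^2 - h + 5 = (h - 1)*(h^2 - 4*h - 5) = (h - 5)*(h - 1)*(h + 1)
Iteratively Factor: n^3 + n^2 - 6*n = (n + 3)*(n^2 - 2*n) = (n - 2)*(n + 3)*(n)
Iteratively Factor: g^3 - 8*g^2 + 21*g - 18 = (g - 2)*(g^2 - 6*g + 9) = (g - 3)*(g - 2)*(g - 3)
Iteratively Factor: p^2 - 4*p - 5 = (p - 5)*(p + 1)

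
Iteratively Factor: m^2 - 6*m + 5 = (m - 1)*(m - 5)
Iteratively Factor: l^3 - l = (l)*(l^2 - 1) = l*(l - 1)*(l + 1)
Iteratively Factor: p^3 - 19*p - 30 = (p - 5)*(p^2 + 5*p + 6) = (p - 5)*(p + 2)*(p + 3)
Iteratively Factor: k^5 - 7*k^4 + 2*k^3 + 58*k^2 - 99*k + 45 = (k - 3)*(k^4 - 4*k^3 - 10*k^2 + 28*k - 15) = (k - 3)*(k - 1)*(k^3 - 3*k^2 - 13*k + 15) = (k - 5)*(k - 3)*(k - 1)*(k^2 + 2*k - 3) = (k - 5)*(k - 3)*(k - 1)^2*(k + 3)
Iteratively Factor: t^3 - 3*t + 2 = (t - 1)*(t^2 + t - 2) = (t - 1)^2*(t + 2)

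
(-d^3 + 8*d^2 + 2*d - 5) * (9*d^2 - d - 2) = -9*d^5 + 73*d^4 + 12*d^3 - 63*d^2 + d + 10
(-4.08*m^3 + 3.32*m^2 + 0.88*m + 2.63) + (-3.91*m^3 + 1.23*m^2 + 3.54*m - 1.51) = -7.99*m^3 + 4.55*m^2 + 4.42*m + 1.12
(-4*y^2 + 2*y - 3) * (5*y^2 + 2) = -20*y^4 + 10*y^3 - 23*y^2 + 4*y - 6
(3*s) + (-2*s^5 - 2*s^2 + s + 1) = -2*s^5 - 2*s^2 + 4*s + 1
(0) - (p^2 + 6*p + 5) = -p^2 - 6*p - 5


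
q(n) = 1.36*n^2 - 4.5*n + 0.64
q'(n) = 2.72*n - 4.5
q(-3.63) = 34.90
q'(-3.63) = -14.37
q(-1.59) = 11.23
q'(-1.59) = -8.82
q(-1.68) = 12.04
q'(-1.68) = -9.07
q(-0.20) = 1.59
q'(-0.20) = -5.04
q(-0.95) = 6.14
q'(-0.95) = -7.08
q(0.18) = -0.13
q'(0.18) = -4.01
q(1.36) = -2.96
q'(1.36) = -0.80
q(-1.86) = 13.72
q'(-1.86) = -9.56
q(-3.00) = 26.38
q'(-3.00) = -12.66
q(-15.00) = 374.14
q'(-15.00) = -45.30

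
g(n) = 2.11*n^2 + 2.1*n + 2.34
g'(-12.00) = -48.54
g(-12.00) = 280.98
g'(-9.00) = -35.88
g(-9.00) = 154.35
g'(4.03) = 19.11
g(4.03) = 45.07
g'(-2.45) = -8.24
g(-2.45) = 9.86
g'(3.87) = 18.43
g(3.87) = 42.07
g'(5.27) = 24.34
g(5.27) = 72.01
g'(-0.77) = -1.15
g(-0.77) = 1.97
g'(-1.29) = -3.34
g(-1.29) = 3.14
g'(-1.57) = -4.53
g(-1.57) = 4.24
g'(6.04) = 27.59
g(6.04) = 92.00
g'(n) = 4.22*n + 2.1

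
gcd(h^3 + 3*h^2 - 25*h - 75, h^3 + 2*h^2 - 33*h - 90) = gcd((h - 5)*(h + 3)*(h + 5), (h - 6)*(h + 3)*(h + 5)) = h^2 + 8*h + 15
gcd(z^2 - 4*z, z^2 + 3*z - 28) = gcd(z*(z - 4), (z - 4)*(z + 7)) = z - 4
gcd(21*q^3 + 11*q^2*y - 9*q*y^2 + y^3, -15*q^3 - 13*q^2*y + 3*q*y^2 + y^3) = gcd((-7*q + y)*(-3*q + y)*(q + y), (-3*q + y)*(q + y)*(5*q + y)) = -3*q^2 - 2*q*y + y^2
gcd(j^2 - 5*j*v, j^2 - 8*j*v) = j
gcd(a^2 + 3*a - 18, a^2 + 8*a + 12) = a + 6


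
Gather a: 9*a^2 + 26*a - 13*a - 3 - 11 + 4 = 9*a^2 + 13*a - 10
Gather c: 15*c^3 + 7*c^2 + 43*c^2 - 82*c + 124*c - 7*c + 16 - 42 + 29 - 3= 15*c^3 + 50*c^2 + 35*c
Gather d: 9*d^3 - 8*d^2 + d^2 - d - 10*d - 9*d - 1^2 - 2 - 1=9*d^3 - 7*d^2 - 20*d - 4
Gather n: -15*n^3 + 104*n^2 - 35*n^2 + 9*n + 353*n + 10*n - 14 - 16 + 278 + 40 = -15*n^3 + 69*n^2 + 372*n + 288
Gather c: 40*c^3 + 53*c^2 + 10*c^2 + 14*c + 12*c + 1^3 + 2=40*c^3 + 63*c^2 + 26*c + 3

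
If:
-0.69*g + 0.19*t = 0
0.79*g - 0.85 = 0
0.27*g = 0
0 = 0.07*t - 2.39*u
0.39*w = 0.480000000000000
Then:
No Solution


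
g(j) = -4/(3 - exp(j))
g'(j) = -4*exp(j)/(3 - exp(j))^2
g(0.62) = -3.51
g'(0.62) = -5.71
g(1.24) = 8.78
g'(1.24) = -66.59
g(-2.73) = -1.36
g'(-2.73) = -0.03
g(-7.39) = -1.33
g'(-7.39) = -0.00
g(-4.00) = -1.34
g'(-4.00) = -0.01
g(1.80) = 1.31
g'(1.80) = -2.60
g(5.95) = 0.01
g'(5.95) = -0.01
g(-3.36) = -1.35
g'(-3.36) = -0.02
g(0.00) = -2.00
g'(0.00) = -1.00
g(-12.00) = -1.33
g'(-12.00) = 0.00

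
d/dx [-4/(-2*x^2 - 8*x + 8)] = 4*(-x - 2)/(x^2 + 4*x - 4)^2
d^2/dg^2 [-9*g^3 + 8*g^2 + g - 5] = 16 - 54*g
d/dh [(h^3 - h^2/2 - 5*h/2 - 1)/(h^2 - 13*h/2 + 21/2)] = (4*h^4 - 52*h^3 + 149*h^2 - 34*h - 131)/(4*h^4 - 52*h^3 + 253*h^2 - 546*h + 441)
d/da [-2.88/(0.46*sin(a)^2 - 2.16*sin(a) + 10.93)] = (2.6496*sin(a) - 6.2208)*cos(a)/(0.46*sin(a)^2 - 2.16*sin(a) + 10.93)^2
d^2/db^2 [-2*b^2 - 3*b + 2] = -4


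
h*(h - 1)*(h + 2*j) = h^3 + 2*h^2*j - h^2 - 2*h*j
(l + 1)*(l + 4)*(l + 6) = l^3 + 11*l^2 + 34*l + 24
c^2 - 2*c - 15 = (c - 5)*(c + 3)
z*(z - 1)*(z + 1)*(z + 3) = z^4 + 3*z^3 - z^2 - 3*z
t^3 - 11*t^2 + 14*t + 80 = (t - 8)*(t - 5)*(t + 2)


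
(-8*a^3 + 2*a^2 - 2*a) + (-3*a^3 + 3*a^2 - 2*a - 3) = -11*a^3 + 5*a^2 - 4*a - 3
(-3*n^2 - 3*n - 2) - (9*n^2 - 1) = -12*n^2 - 3*n - 1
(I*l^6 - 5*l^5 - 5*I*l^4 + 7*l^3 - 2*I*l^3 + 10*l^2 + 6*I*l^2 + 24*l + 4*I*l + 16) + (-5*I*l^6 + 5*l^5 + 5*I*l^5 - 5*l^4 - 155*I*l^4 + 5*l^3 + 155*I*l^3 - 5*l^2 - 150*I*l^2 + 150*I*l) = -4*I*l^6 + 5*I*l^5 - 5*l^4 - 160*I*l^4 + 12*l^3 + 153*I*l^3 + 5*l^2 - 144*I*l^2 + 24*l + 154*I*l + 16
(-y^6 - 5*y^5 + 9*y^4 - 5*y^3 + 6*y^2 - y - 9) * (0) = 0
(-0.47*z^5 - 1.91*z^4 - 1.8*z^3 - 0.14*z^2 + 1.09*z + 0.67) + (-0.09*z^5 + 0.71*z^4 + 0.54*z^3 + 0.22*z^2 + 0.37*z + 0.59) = -0.56*z^5 - 1.2*z^4 - 1.26*z^3 + 0.08*z^2 + 1.46*z + 1.26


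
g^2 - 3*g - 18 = (g - 6)*(g + 3)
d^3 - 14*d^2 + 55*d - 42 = (d - 7)*(d - 6)*(d - 1)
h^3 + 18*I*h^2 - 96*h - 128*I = (h + 2*I)*(h + 8*I)^2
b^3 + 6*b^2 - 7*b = b*(b - 1)*(b + 7)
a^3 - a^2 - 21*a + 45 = (a - 3)^2*(a + 5)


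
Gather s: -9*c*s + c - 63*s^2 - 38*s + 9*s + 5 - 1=c - 63*s^2 + s*(-9*c - 29) + 4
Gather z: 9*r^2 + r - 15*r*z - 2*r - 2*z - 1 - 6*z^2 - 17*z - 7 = 9*r^2 - r - 6*z^2 + z*(-15*r - 19) - 8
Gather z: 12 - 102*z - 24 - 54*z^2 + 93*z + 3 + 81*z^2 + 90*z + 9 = 27*z^2 + 81*z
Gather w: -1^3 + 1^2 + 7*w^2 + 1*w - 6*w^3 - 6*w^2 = -6*w^3 + w^2 + w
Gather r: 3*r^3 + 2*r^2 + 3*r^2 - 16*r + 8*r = 3*r^3 + 5*r^2 - 8*r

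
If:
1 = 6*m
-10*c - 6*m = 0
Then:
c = -1/10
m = 1/6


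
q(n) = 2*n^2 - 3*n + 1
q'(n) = 4*n - 3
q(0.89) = -0.09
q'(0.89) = 0.56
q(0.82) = -0.12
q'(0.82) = 0.28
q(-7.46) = 134.68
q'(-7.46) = -32.84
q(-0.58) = 3.41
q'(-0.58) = -5.32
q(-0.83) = 4.87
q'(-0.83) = -6.32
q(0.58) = -0.07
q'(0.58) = -0.68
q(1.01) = 0.01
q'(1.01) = 1.04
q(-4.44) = 53.75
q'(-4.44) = -20.76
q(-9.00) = 190.00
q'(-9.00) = -39.00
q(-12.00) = 325.00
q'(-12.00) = -51.00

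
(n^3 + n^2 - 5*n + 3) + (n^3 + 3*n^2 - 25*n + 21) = 2*n^3 + 4*n^2 - 30*n + 24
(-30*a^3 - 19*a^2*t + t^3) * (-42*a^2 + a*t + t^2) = 1260*a^5 + 768*a^4*t - 49*a^3*t^2 - 61*a^2*t^3 + a*t^4 + t^5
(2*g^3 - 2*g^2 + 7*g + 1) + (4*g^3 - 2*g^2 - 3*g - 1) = 6*g^3 - 4*g^2 + 4*g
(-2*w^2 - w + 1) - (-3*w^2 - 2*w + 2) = w^2 + w - 1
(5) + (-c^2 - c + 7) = -c^2 - c + 12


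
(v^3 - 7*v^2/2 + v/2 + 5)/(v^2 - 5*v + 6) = (2*v^2 - 3*v - 5)/(2*(v - 3))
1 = 1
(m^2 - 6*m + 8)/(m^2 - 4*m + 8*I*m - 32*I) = (m - 2)/(m + 8*I)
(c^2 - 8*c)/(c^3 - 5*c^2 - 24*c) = 1/(c + 3)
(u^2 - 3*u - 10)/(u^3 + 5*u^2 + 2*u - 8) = (u - 5)/(u^2 + 3*u - 4)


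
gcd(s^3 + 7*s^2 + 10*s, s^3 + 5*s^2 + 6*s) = s^2 + 2*s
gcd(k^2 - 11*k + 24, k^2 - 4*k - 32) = k - 8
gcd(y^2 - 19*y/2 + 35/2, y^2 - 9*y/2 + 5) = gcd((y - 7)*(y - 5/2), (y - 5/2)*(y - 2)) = y - 5/2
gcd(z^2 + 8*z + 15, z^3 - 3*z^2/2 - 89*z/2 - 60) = z + 5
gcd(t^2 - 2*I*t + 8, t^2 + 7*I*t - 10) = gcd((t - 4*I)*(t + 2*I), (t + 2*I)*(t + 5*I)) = t + 2*I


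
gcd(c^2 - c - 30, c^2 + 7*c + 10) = c + 5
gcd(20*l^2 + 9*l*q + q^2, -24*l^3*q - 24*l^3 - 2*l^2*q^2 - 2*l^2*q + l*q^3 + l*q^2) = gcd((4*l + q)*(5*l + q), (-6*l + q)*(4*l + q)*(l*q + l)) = 4*l + q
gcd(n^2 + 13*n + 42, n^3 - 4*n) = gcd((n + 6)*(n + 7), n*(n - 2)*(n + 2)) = 1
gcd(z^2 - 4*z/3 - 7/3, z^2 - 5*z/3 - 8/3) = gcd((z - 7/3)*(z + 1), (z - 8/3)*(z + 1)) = z + 1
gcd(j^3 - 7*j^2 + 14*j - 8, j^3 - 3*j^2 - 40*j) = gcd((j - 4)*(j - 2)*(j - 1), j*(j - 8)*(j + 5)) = 1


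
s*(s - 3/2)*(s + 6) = s^3 + 9*s^2/2 - 9*s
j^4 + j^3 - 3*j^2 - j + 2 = (j - 1)^2*(j + 1)*(j + 2)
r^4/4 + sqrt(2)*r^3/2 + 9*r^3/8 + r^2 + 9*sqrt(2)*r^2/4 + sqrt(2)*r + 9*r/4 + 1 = (r/2 + sqrt(2)/2)^2*(r + 1/2)*(r + 4)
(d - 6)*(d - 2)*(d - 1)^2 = d^4 - 10*d^3 + 29*d^2 - 32*d + 12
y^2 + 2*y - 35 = (y - 5)*(y + 7)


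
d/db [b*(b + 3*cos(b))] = -3*b*sin(b) + 2*b + 3*cos(b)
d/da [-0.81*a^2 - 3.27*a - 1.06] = -1.62*a - 3.27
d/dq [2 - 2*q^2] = -4*q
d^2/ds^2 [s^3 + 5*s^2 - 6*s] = 6*s + 10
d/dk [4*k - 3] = 4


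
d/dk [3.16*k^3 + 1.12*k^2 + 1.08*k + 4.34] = 9.48*k^2 + 2.24*k + 1.08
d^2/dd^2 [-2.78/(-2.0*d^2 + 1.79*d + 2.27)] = (22.24*d^2 - 19.9048*d - 2.78*(4.0*d - 1.79)*(8.0*d - 3.58) - 25.2424)/(-2.0*d^2 + 1.79*d + 2.27)^3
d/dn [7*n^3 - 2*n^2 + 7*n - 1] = 21*n^2 - 4*n + 7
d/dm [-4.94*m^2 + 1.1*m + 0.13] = 1.1 - 9.88*m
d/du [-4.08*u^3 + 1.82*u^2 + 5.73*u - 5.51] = -12.24*u^2 + 3.64*u + 5.73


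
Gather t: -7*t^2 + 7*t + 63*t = -7*t^2 + 70*t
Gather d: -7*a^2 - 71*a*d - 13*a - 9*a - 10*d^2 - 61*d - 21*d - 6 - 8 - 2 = -7*a^2 - 22*a - 10*d^2 + d*(-71*a - 82) - 16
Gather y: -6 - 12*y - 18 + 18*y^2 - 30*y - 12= 18*y^2 - 42*y - 36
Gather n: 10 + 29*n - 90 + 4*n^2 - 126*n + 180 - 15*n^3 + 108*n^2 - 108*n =-15*n^3 + 112*n^2 - 205*n + 100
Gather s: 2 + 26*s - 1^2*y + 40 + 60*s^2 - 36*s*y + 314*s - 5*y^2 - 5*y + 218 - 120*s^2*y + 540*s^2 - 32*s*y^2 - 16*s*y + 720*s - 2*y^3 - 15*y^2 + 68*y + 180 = s^2*(600 - 120*y) + s*(-32*y^2 - 52*y + 1060) - 2*y^3 - 20*y^2 + 62*y + 440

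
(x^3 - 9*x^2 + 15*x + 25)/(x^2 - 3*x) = (x^3 - 9*x^2 + 15*x + 25)/(x*(x - 3))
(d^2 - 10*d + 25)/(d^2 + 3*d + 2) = (d^2 - 10*d + 25)/(d^2 + 3*d + 2)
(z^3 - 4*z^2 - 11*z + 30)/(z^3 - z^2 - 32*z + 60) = (z + 3)/(z + 6)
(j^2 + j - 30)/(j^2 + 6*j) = (j - 5)/j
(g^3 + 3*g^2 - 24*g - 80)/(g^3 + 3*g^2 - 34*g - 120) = (g^2 - g - 20)/(g^2 - g - 30)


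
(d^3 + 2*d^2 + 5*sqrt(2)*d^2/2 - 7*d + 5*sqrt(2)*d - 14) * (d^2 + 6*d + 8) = d^5 + 5*sqrt(2)*d^4/2 + 8*d^4 + 13*d^3 + 20*sqrt(2)*d^3 - 40*d^2 + 50*sqrt(2)*d^2 - 140*d + 40*sqrt(2)*d - 112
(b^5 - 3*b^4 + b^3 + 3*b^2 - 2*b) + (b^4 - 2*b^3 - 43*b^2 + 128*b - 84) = b^5 - 2*b^4 - b^3 - 40*b^2 + 126*b - 84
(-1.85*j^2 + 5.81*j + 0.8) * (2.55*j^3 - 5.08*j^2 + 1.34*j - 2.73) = -4.7175*j^5 + 24.2135*j^4 - 29.9538*j^3 + 8.7719*j^2 - 14.7893*j - 2.184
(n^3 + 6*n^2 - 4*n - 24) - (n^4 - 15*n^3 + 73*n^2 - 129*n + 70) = -n^4 + 16*n^3 - 67*n^2 + 125*n - 94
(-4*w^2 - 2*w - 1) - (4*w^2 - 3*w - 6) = -8*w^2 + w + 5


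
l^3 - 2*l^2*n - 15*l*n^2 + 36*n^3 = (l - 3*n)^2*(l + 4*n)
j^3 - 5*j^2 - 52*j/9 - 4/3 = (j - 6)*(j + 1/3)*(j + 2/3)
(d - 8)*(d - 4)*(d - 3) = d^3 - 15*d^2 + 68*d - 96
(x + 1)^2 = x^2 + 2*x + 1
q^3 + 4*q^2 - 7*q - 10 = (q - 2)*(q + 1)*(q + 5)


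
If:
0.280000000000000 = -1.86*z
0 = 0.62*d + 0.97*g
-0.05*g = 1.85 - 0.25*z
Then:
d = 59.06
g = -37.75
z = -0.15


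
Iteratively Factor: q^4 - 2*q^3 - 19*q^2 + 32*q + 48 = (q + 4)*(q^3 - 6*q^2 + 5*q + 12) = (q + 1)*(q + 4)*(q^2 - 7*q + 12) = (q - 3)*(q + 1)*(q + 4)*(q - 4)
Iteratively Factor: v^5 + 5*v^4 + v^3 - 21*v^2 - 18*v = (v + 3)*(v^4 + 2*v^3 - 5*v^2 - 6*v) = (v + 3)^2*(v^3 - v^2 - 2*v) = (v + 1)*(v + 3)^2*(v^2 - 2*v) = v*(v + 1)*(v + 3)^2*(v - 2)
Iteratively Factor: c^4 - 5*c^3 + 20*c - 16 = (c - 1)*(c^3 - 4*c^2 - 4*c + 16) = (c - 2)*(c - 1)*(c^2 - 2*c - 8) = (c - 4)*(c - 2)*(c - 1)*(c + 2)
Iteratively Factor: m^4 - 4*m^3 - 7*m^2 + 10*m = (m)*(m^3 - 4*m^2 - 7*m + 10) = m*(m - 5)*(m^2 + m - 2) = m*(m - 5)*(m + 2)*(m - 1)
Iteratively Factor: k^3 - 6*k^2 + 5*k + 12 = (k + 1)*(k^2 - 7*k + 12) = (k - 4)*(k + 1)*(k - 3)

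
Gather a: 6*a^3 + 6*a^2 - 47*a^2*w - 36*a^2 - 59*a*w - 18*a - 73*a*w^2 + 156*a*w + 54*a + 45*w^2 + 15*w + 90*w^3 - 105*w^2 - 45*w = 6*a^3 + a^2*(-47*w - 30) + a*(-73*w^2 + 97*w + 36) + 90*w^3 - 60*w^2 - 30*w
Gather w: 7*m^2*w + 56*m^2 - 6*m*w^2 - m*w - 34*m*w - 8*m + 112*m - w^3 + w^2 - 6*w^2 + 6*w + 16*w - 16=56*m^2 + 104*m - w^3 + w^2*(-6*m - 5) + w*(7*m^2 - 35*m + 22) - 16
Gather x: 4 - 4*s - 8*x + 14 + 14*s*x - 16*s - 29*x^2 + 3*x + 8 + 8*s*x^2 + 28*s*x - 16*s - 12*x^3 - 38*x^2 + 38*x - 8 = -36*s - 12*x^3 + x^2*(8*s - 67) + x*(42*s + 33) + 18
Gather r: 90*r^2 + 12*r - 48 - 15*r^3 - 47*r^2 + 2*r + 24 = -15*r^3 + 43*r^2 + 14*r - 24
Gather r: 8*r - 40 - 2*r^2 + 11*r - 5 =-2*r^2 + 19*r - 45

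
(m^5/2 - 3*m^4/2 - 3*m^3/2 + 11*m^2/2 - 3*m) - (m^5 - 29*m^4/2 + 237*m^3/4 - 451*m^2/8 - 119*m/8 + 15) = -m^5/2 + 13*m^4 - 243*m^3/4 + 495*m^2/8 + 95*m/8 - 15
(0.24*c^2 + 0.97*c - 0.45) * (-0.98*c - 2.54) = -0.2352*c^3 - 1.5602*c^2 - 2.0228*c + 1.143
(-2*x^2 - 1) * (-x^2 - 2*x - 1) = 2*x^4 + 4*x^3 + 3*x^2 + 2*x + 1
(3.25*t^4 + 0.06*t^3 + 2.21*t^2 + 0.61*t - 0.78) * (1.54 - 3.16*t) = -10.27*t^5 + 4.8154*t^4 - 6.8912*t^3 + 1.4758*t^2 + 3.4042*t - 1.2012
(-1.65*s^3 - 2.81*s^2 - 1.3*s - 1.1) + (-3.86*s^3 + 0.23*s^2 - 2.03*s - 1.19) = -5.51*s^3 - 2.58*s^2 - 3.33*s - 2.29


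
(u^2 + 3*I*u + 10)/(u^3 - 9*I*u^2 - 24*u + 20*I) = (u + 5*I)/(u^2 - 7*I*u - 10)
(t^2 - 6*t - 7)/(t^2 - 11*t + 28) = (t + 1)/(t - 4)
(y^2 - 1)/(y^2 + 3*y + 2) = (y - 1)/(y + 2)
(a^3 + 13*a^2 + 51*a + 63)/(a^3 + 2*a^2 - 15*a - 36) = (a + 7)/(a - 4)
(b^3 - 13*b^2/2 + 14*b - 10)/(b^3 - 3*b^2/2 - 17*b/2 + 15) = (b - 2)/(b + 3)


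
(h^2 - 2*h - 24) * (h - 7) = h^3 - 9*h^2 - 10*h + 168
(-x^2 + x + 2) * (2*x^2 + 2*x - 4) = -2*x^4 + 10*x^2 - 8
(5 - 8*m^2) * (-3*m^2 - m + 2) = 24*m^4 + 8*m^3 - 31*m^2 - 5*m + 10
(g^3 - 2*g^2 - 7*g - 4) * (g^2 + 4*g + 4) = g^5 + 2*g^4 - 11*g^3 - 40*g^2 - 44*g - 16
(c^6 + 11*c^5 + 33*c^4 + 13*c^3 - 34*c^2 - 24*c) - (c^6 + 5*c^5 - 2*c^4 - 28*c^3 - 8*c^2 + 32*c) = 6*c^5 + 35*c^4 + 41*c^3 - 26*c^2 - 56*c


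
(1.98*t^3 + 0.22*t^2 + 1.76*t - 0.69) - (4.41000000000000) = 1.98*t^3 + 0.22*t^2 + 1.76*t - 5.1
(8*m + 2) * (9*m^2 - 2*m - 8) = 72*m^3 + 2*m^2 - 68*m - 16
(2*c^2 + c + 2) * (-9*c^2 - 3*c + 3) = -18*c^4 - 15*c^3 - 15*c^2 - 3*c + 6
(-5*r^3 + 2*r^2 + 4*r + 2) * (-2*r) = 10*r^4 - 4*r^3 - 8*r^2 - 4*r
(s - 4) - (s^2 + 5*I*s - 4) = -s^2 + s - 5*I*s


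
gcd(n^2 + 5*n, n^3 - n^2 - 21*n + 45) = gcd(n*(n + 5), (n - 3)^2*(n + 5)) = n + 5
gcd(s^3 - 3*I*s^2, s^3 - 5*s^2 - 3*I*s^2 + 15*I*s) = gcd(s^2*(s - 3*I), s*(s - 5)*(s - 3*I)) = s^2 - 3*I*s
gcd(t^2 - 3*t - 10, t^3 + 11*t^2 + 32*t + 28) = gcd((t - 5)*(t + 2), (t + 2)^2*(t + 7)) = t + 2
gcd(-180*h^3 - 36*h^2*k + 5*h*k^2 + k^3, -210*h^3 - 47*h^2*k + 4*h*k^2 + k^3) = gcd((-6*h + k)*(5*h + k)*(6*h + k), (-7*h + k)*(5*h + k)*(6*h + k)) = 30*h^2 + 11*h*k + k^2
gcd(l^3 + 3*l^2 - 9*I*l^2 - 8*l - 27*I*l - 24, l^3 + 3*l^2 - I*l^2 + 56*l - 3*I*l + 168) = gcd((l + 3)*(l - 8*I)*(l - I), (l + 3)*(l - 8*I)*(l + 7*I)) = l^2 + l*(3 - 8*I) - 24*I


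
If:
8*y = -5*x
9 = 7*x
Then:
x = 9/7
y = -45/56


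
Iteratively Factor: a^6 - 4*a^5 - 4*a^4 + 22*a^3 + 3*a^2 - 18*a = (a - 3)*(a^5 - a^4 - 7*a^3 + a^2 + 6*a) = (a - 3)^2*(a^4 + 2*a^3 - a^2 - 2*a) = (a - 3)^2*(a + 1)*(a^3 + a^2 - 2*a) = (a - 3)^2*(a - 1)*(a + 1)*(a^2 + 2*a) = (a - 3)^2*(a - 1)*(a + 1)*(a + 2)*(a)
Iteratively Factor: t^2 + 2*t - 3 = (t + 3)*(t - 1)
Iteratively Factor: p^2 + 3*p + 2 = (p + 1)*(p + 2)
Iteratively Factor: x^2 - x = (x - 1)*(x)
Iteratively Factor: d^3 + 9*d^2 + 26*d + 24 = (d + 3)*(d^2 + 6*d + 8) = (d + 2)*(d + 3)*(d + 4)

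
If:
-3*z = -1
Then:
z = 1/3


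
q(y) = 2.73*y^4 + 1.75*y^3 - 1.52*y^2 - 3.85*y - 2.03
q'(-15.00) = -35632.00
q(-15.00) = 132013.72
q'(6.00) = 2525.63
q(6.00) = 3836.23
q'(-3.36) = -348.59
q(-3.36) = 275.32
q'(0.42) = -3.39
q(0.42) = -3.70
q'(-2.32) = -104.90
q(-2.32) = 55.96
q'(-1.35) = -17.05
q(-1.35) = 5.16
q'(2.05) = 106.06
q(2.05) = 46.98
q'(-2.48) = -130.58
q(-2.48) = 74.75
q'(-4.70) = -1007.34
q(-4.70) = 1132.95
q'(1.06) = 11.83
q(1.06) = -2.29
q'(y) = 10.92*y^3 + 5.25*y^2 - 3.04*y - 3.85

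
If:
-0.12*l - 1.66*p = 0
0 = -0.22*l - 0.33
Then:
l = -1.50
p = 0.11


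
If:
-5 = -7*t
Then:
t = 5/7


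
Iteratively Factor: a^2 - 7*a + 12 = (a - 4)*(a - 3)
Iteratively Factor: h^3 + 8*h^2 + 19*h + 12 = (h + 1)*(h^2 + 7*h + 12) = (h + 1)*(h + 3)*(h + 4)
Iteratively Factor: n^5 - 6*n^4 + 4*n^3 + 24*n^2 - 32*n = (n - 2)*(n^4 - 4*n^3 - 4*n^2 + 16*n) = (n - 2)*(n + 2)*(n^3 - 6*n^2 + 8*n) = (n - 4)*(n - 2)*(n + 2)*(n^2 - 2*n) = n*(n - 4)*(n - 2)*(n + 2)*(n - 2)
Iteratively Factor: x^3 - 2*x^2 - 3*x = (x + 1)*(x^2 - 3*x) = (x - 3)*(x + 1)*(x)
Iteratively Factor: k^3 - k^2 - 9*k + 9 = (k - 3)*(k^2 + 2*k - 3) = (k - 3)*(k + 3)*(k - 1)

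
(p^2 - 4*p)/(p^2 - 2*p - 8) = p/(p + 2)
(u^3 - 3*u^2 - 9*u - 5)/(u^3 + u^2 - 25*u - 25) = (u + 1)/(u + 5)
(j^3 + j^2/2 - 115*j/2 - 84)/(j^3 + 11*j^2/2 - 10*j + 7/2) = (2*j^2 - 13*j - 24)/(2*j^2 - 3*j + 1)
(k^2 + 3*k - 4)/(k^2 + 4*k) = (k - 1)/k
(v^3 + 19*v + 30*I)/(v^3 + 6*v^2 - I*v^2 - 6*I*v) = (v^3 + 19*v + 30*I)/(v*(v^2 + v*(6 - I) - 6*I))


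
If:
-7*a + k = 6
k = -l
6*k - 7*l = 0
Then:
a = -6/7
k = 0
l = 0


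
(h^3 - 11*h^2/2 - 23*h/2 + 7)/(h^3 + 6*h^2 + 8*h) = (2*h^2 - 15*h + 7)/(2*h*(h + 4))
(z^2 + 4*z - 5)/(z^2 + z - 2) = (z + 5)/(z + 2)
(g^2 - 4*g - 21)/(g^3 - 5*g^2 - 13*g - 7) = (g + 3)/(g^2 + 2*g + 1)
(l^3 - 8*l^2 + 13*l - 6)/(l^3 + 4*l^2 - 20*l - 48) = (l^3 - 8*l^2 + 13*l - 6)/(l^3 + 4*l^2 - 20*l - 48)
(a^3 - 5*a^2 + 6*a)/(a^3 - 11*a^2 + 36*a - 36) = a/(a - 6)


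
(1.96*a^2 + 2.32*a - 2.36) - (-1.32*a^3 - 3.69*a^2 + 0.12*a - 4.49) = 1.32*a^3 + 5.65*a^2 + 2.2*a + 2.13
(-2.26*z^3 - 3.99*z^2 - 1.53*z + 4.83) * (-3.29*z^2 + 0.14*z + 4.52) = 7.4354*z^5 + 12.8107*z^4 - 5.7401*z^3 - 34.1397*z^2 - 6.2394*z + 21.8316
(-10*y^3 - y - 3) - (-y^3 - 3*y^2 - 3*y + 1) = -9*y^3 + 3*y^2 + 2*y - 4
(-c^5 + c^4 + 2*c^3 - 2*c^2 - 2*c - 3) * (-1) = c^5 - c^4 - 2*c^3 + 2*c^2 + 2*c + 3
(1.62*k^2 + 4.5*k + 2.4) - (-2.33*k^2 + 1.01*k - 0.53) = 3.95*k^2 + 3.49*k + 2.93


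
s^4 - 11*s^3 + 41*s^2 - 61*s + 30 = (s - 5)*(s - 3)*(s - 2)*(s - 1)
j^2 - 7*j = j*(j - 7)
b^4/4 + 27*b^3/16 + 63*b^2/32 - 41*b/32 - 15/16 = (b/4 + 1/2)*(b - 3/4)*(b + 1/2)*(b + 5)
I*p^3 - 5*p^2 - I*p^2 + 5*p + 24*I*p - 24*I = (p - 3*I)*(p + 8*I)*(I*p - I)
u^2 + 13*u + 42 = (u + 6)*(u + 7)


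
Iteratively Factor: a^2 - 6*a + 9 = (a - 3)*(a - 3)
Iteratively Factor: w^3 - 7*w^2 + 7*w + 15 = (w - 3)*(w^2 - 4*w - 5) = (w - 5)*(w - 3)*(w + 1)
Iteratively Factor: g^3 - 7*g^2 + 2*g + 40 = (g - 5)*(g^2 - 2*g - 8) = (g - 5)*(g + 2)*(g - 4)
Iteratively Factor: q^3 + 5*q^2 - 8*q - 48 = (q + 4)*(q^2 + q - 12) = (q + 4)^2*(q - 3)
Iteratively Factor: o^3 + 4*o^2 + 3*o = (o)*(o^2 + 4*o + 3) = o*(o + 3)*(o + 1)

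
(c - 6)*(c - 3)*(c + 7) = c^3 - 2*c^2 - 45*c + 126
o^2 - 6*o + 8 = (o - 4)*(o - 2)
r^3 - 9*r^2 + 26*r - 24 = (r - 4)*(r - 3)*(r - 2)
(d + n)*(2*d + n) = 2*d^2 + 3*d*n + n^2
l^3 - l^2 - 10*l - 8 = (l - 4)*(l + 1)*(l + 2)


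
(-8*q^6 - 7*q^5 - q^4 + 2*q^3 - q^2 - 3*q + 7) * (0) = 0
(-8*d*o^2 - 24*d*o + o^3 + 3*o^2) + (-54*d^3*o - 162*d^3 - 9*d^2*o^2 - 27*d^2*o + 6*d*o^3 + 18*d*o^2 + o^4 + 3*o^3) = -54*d^3*o - 162*d^3 - 9*d^2*o^2 - 27*d^2*o + 6*d*o^3 + 10*d*o^2 - 24*d*o + o^4 + 4*o^3 + 3*o^2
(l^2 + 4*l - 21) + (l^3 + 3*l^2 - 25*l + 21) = l^3 + 4*l^2 - 21*l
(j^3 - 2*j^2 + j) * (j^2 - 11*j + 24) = j^5 - 13*j^4 + 47*j^3 - 59*j^2 + 24*j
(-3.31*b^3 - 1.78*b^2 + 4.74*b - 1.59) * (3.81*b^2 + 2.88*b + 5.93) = -12.6111*b^5 - 16.3146*b^4 - 6.6953*b^3 - 2.9621*b^2 + 23.529*b - 9.4287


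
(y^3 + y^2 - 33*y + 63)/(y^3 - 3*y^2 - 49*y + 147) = (y - 3)/(y - 7)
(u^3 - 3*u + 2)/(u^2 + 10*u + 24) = (u^3 - 3*u + 2)/(u^2 + 10*u + 24)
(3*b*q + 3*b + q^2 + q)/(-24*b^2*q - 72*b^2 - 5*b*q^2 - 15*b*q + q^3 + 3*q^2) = (q + 1)/(-8*b*q - 24*b + q^2 + 3*q)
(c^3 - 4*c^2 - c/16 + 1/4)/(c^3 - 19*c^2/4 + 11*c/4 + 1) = (c - 1/4)/(c - 1)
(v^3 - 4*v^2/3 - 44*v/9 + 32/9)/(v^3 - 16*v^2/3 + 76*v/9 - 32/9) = (v + 2)/(v - 2)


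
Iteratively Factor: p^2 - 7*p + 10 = (p - 2)*(p - 5)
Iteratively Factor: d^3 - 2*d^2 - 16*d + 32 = (d - 2)*(d^2 - 16) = (d - 4)*(d - 2)*(d + 4)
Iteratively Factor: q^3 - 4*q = (q + 2)*(q^2 - 2*q) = (q - 2)*(q + 2)*(q)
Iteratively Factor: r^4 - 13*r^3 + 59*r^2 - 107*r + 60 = (r - 1)*(r^3 - 12*r^2 + 47*r - 60) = (r - 5)*(r - 1)*(r^2 - 7*r + 12) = (r - 5)*(r - 3)*(r - 1)*(r - 4)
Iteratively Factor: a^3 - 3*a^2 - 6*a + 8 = (a + 2)*(a^2 - 5*a + 4) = (a - 4)*(a + 2)*(a - 1)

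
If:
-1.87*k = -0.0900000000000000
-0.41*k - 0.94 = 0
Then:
No Solution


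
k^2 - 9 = (k - 3)*(k + 3)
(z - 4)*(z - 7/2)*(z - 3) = z^3 - 21*z^2/2 + 73*z/2 - 42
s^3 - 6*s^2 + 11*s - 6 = (s - 3)*(s - 2)*(s - 1)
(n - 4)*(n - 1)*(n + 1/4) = n^3 - 19*n^2/4 + 11*n/4 + 1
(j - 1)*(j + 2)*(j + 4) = j^3 + 5*j^2 + 2*j - 8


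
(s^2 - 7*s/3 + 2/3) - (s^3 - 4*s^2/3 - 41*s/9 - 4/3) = -s^3 + 7*s^2/3 + 20*s/9 + 2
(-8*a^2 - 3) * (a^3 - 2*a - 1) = -8*a^5 + 13*a^3 + 8*a^2 + 6*a + 3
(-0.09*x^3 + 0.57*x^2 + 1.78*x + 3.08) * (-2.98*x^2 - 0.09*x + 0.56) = 0.2682*x^5 - 1.6905*x^4 - 5.4061*x^3 - 9.0194*x^2 + 0.7196*x + 1.7248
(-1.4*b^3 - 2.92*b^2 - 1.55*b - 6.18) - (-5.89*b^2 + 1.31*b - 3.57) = -1.4*b^3 + 2.97*b^2 - 2.86*b - 2.61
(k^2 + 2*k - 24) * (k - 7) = k^3 - 5*k^2 - 38*k + 168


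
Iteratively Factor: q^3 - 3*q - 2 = (q + 1)*(q^2 - q - 2) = (q + 1)^2*(q - 2)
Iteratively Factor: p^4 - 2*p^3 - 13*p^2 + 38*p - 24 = (p - 1)*(p^3 - p^2 - 14*p + 24) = (p - 1)*(p + 4)*(p^2 - 5*p + 6) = (p - 3)*(p - 1)*(p + 4)*(p - 2)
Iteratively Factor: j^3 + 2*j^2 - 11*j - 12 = (j - 3)*(j^2 + 5*j + 4) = (j - 3)*(j + 4)*(j + 1)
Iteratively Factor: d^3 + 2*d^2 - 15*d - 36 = (d - 4)*(d^2 + 6*d + 9) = (d - 4)*(d + 3)*(d + 3)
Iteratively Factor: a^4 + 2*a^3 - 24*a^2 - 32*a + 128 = (a + 4)*(a^3 - 2*a^2 - 16*a + 32) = (a + 4)^2*(a^2 - 6*a + 8) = (a - 4)*(a + 4)^2*(a - 2)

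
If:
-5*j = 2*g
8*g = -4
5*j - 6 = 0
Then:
No Solution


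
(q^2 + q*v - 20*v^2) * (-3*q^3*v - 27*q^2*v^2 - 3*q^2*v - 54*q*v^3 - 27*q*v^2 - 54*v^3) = -3*q^5*v - 30*q^4*v^2 - 3*q^4*v - 21*q^3*v^3 - 30*q^3*v^2 + 486*q^2*v^4 - 21*q^2*v^3 + 1080*q*v^5 + 486*q*v^4 + 1080*v^5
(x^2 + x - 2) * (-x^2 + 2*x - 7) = -x^4 + x^3 - 3*x^2 - 11*x + 14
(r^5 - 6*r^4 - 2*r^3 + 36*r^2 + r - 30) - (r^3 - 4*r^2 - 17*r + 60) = r^5 - 6*r^4 - 3*r^3 + 40*r^2 + 18*r - 90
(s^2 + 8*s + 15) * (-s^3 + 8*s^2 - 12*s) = -s^5 + 37*s^3 + 24*s^2 - 180*s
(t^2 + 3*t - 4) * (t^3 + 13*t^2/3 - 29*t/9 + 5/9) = t^5 + 22*t^4/3 + 52*t^3/9 - 238*t^2/9 + 131*t/9 - 20/9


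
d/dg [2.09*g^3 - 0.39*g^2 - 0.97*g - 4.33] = 6.27*g^2 - 0.78*g - 0.97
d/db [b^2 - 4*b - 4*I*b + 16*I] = 2*b - 4 - 4*I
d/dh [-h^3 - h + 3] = -3*h^2 - 1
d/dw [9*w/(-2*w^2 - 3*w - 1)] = 9*(2*w^2 - 1)/(4*w^4 + 12*w^3 + 13*w^2 + 6*w + 1)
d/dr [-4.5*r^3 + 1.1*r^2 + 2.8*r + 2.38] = -13.5*r^2 + 2.2*r + 2.8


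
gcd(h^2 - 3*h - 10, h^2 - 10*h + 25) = h - 5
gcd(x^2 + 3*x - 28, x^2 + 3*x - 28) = x^2 + 3*x - 28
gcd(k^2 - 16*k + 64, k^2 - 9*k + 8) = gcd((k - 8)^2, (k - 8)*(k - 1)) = k - 8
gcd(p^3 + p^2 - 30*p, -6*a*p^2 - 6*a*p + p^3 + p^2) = p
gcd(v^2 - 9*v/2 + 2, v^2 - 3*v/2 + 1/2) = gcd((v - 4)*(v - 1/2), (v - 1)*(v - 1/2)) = v - 1/2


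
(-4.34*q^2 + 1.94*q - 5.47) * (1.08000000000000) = -4.6872*q^2 + 2.0952*q - 5.9076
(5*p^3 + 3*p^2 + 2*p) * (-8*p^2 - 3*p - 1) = -40*p^5 - 39*p^4 - 30*p^3 - 9*p^2 - 2*p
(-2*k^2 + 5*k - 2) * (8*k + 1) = -16*k^3 + 38*k^2 - 11*k - 2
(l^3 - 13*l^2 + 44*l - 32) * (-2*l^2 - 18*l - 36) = -2*l^5 + 8*l^4 + 110*l^3 - 260*l^2 - 1008*l + 1152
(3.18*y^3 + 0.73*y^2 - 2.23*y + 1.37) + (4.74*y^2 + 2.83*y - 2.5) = 3.18*y^3 + 5.47*y^2 + 0.6*y - 1.13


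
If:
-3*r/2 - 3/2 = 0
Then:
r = -1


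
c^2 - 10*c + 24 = (c - 6)*(c - 4)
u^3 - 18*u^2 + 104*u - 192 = (u - 8)*(u - 6)*(u - 4)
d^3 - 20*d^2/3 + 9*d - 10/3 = (d - 5)*(d - 1)*(d - 2/3)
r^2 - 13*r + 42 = (r - 7)*(r - 6)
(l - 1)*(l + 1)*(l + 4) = l^3 + 4*l^2 - l - 4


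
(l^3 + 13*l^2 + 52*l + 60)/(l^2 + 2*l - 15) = (l^2 + 8*l + 12)/(l - 3)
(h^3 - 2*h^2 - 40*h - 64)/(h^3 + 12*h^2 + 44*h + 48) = (h - 8)/(h + 6)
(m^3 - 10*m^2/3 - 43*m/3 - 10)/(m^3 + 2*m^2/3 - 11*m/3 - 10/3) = (m - 6)/(m - 2)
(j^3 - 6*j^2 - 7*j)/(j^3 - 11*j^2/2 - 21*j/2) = 2*(j + 1)/(2*j + 3)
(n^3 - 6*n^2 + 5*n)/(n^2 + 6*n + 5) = n*(n^2 - 6*n + 5)/(n^2 + 6*n + 5)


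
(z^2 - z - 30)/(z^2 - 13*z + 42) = (z + 5)/(z - 7)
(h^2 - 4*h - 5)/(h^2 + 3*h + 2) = (h - 5)/(h + 2)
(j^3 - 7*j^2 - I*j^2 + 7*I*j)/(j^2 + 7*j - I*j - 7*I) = j*(j - 7)/(j + 7)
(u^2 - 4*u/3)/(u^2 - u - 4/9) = 3*u/(3*u + 1)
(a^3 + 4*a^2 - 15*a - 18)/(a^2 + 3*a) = (a^3 + 4*a^2 - 15*a - 18)/(a*(a + 3))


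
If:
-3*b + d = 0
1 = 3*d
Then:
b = 1/9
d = 1/3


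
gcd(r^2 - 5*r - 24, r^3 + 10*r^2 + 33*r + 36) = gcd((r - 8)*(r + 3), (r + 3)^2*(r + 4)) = r + 3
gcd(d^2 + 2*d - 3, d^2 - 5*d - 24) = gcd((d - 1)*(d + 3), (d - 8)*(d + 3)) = d + 3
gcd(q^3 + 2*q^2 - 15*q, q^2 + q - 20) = q + 5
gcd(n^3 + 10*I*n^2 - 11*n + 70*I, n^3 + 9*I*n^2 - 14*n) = n + 7*I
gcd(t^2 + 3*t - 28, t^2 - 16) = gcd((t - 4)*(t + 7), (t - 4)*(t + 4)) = t - 4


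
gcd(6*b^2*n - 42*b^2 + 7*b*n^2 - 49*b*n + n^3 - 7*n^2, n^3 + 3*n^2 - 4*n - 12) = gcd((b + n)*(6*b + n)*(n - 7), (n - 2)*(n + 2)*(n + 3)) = 1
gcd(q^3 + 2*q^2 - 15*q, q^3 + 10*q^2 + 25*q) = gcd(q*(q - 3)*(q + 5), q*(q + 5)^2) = q^2 + 5*q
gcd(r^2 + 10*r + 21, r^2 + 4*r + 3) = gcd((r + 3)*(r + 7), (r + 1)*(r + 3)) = r + 3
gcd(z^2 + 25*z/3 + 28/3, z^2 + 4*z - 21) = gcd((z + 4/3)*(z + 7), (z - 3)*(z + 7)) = z + 7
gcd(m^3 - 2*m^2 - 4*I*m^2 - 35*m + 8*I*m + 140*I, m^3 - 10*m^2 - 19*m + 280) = m^2 - 2*m - 35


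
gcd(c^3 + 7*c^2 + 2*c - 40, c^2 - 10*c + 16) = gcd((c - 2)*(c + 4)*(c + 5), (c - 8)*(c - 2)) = c - 2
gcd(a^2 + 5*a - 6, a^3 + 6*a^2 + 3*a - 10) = a - 1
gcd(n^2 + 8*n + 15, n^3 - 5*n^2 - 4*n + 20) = 1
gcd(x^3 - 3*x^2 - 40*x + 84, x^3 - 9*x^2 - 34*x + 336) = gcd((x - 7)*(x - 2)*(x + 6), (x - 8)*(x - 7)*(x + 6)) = x^2 - x - 42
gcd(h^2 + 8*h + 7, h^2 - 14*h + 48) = 1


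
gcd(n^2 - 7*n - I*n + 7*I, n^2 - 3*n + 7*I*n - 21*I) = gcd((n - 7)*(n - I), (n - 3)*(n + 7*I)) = 1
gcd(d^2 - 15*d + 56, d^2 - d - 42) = d - 7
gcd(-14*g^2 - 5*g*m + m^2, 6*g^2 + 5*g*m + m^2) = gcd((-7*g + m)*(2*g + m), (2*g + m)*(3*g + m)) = 2*g + m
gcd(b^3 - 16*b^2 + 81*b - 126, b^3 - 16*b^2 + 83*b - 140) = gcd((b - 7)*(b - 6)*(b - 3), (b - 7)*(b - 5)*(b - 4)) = b - 7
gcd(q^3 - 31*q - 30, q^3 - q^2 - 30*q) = q^2 - q - 30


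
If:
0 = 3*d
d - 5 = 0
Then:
No Solution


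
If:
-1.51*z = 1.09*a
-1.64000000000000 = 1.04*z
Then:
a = 2.18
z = -1.58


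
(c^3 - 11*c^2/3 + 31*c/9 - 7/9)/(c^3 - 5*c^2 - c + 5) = (9*c^2 - 24*c + 7)/(9*(c^2 - 4*c - 5))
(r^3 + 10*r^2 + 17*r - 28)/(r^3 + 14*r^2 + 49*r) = (r^2 + 3*r - 4)/(r*(r + 7))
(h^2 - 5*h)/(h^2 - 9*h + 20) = h/(h - 4)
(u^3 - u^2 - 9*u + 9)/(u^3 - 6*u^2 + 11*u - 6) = (u + 3)/(u - 2)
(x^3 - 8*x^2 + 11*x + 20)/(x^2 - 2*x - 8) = (x^2 - 4*x - 5)/(x + 2)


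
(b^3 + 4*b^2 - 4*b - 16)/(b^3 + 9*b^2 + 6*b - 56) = (b + 2)/(b + 7)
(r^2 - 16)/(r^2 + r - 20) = (r + 4)/(r + 5)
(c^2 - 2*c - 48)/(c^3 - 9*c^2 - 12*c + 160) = (c + 6)/(c^2 - c - 20)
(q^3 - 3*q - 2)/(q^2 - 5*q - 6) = (q^2 - q - 2)/(q - 6)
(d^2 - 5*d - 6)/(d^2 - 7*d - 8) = (d - 6)/(d - 8)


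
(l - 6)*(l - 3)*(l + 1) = l^3 - 8*l^2 + 9*l + 18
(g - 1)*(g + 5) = g^2 + 4*g - 5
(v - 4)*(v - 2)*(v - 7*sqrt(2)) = v^3 - 7*sqrt(2)*v^2 - 6*v^2 + 8*v + 42*sqrt(2)*v - 56*sqrt(2)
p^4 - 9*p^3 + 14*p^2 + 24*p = p*(p - 6)*(p - 4)*(p + 1)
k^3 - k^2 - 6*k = k*(k - 3)*(k + 2)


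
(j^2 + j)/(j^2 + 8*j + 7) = j/(j + 7)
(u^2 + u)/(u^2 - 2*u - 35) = u*(u + 1)/(u^2 - 2*u - 35)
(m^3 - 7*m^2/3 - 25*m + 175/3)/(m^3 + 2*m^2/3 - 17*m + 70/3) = (m - 5)/(m - 2)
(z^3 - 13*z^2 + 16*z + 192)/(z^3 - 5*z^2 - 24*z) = (z - 8)/z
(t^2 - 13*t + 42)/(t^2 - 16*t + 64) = (t^2 - 13*t + 42)/(t^2 - 16*t + 64)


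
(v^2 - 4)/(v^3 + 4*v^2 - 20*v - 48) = (v - 2)/(v^2 + 2*v - 24)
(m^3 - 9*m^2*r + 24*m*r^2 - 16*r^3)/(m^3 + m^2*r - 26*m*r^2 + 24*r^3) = (m - 4*r)/(m + 6*r)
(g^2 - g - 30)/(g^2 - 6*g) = (g + 5)/g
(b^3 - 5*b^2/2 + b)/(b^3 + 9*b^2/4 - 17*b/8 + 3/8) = 4*b*(b - 2)/(4*b^2 + 11*b - 3)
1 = 1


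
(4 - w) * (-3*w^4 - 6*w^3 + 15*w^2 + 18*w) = 3*w^5 - 6*w^4 - 39*w^3 + 42*w^2 + 72*w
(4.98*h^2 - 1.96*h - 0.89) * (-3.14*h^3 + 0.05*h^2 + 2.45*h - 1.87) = -15.6372*h^5 + 6.4034*h^4 + 14.8976*h^3 - 14.1591*h^2 + 1.4847*h + 1.6643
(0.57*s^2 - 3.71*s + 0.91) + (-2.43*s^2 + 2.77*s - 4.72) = -1.86*s^2 - 0.94*s - 3.81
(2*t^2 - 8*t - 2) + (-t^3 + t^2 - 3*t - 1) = -t^3 + 3*t^2 - 11*t - 3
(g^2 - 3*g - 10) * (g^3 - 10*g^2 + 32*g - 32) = g^5 - 13*g^4 + 52*g^3 - 28*g^2 - 224*g + 320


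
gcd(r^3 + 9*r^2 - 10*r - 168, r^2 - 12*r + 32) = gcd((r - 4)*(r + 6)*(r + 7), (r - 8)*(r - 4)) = r - 4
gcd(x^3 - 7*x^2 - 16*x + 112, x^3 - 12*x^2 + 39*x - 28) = x^2 - 11*x + 28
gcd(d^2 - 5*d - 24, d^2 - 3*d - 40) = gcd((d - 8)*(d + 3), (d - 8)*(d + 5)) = d - 8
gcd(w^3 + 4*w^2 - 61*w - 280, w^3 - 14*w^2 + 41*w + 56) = w - 8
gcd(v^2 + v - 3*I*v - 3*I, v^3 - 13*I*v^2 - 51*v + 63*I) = v - 3*I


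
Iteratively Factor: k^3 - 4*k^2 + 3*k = (k - 3)*(k^2 - k) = (k - 3)*(k - 1)*(k)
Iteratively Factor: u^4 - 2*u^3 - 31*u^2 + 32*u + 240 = (u - 5)*(u^3 + 3*u^2 - 16*u - 48) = (u - 5)*(u + 3)*(u^2 - 16) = (u - 5)*(u - 4)*(u + 3)*(u + 4)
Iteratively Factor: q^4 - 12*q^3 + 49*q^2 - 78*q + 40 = (q - 1)*(q^3 - 11*q^2 + 38*q - 40) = (q - 5)*(q - 1)*(q^2 - 6*q + 8) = (q - 5)*(q - 2)*(q - 1)*(q - 4)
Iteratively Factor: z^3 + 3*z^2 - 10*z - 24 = (z + 2)*(z^2 + z - 12) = (z + 2)*(z + 4)*(z - 3)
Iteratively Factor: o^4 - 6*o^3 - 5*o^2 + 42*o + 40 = (o - 5)*(o^3 - o^2 - 10*o - 8) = (o - 5)*(o + 2)*(o^2 - 3*o - 4) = (o - 5)*(o + 1)*(o + 2)*(o - 4)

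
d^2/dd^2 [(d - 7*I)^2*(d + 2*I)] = 6*d - 24*I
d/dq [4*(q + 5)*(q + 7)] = 8*q + 48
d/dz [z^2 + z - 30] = 2*z + 1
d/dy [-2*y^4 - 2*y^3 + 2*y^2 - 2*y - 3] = -8*y^3 - 6*y^2 + 4*y - 2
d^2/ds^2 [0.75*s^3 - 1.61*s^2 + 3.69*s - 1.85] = 4.5*s - 3.22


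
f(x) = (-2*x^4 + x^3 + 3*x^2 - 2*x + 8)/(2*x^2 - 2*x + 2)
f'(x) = (2 - 4*x)*(-2*x^4 + x^3 + 3*x^2 - 2*x + 8)/(2*x^2 - 2*x + 2)^2 + (-8*x^3 + 3*x^2 + 6*x - 2)/(2*x^2 - 2*x + 2) = (-2*x^5 + 7*x^4/2 - 5*x^3 + x^2 - 5*x + 3)/(x^4 - 2*x^3 + 3*x^2 - 2*x + 1)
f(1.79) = -0.16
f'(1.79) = -5.53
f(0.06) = 4.18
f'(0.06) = 3.04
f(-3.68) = -9.90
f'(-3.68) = 6.85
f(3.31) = -9.81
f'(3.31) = -7.47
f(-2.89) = -5.10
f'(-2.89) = 5.30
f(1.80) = -0.21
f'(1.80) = -5.54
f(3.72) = -13.02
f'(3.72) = -8.20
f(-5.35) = -24.12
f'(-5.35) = 10.19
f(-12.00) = -136.10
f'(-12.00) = 23.49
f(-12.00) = -136.10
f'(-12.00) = 23.49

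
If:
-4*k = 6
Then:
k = -3/2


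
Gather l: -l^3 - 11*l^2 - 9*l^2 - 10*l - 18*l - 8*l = -l^3 - 20*l^2 - 36*l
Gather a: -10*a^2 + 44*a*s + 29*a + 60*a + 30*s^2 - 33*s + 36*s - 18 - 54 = -10*a^2 + a*(44*s + 89) + 30*s^2 + 3*s - 72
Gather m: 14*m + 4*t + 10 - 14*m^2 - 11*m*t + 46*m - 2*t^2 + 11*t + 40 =-14*m^2 + m*(60 - 11*t) - 2*t^2 + 15*t + 50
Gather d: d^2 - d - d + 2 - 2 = d^2 - 2*d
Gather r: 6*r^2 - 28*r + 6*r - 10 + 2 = 6*r^2 - 22*r - 8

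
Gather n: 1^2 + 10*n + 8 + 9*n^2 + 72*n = 9*n^2 + 82*n + 9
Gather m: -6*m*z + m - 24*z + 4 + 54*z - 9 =m*(1 - 6*z) + 30*z - 5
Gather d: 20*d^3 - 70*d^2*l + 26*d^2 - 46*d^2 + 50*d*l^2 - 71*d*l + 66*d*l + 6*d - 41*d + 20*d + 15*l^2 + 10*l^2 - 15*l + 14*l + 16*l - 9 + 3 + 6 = 20*d^3 + d^2*(-70*l - 20) + d*(50*l^2 - 5*l - 15) + 25*l^2 + 15*l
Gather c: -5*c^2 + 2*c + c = -5*c^2 + 3*c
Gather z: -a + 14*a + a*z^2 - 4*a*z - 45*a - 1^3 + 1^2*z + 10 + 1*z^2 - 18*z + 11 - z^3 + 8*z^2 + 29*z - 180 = -32*a - z^3 + z^2*(a + 9) + z*(12 - 4*a) - 160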